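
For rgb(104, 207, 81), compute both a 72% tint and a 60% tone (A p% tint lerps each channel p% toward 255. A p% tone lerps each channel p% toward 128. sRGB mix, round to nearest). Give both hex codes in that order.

#d5f2ce, #76a06d

72% tint:
  R: 104 + 108.72 = 212.72 → 213
  G: 207 + 0.72×(255−207) = 207 + 34.56 = 241.56 → 242
  B: 81 + 0.72×(255−81) = 81 + 125.28 = 206.28 → 206
  → #d5f2ce
60% tone:
  R: 104 + 14.4 = 118.4 → 118
  G: 207 + 0.6×(128−207) = 207 − 47.4 = 159.6 → 160
  B: 81 + 0.6×(128−81) = 81 + 28.2 = 109.2 → 109
  → #76a06d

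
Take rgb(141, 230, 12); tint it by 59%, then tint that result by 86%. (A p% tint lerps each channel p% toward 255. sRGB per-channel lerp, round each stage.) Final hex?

#F8FEF1

A 59% tint moves each channel 59% toward 255:
  R: 141 + 67.26 = 208.26 → 208
  G: 230 + 14.75 = 244.75 → 245
  B: 12 + 0.59×(255−12) = 12 + 143.37 = 155.37 → 155
After the tint: rgb(208, 245, 155) = #D0F59B.
Per channel, c → c + 0.86(255 − c):
  R: 208 + 0.86×(255−208) = 208 + 40.42 = 248.42 → 248
  G: 245 + 8.6 = 253.6 → 254
  B: 155 + 86 = 241 → 241
rgb(248, 254, 241) = #F8FEF1.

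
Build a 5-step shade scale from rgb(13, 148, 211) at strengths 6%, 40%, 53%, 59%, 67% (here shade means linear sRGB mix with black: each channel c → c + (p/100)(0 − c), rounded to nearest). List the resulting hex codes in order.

#0c8bc6, #08597f, #064663, #053d57, #043146

6%: (13 − 0.78 = 12.22→12, 148 − 8.88 = 139.12→139, 211 − 12.66 = 198.34→198) → #0c8bc6
40%: (13 − 5.2 = 7.8→8, 148 − 59.2 = 88.8→89, 211 − 84.4 = 126.6→127) → #08597f
53%: (13 − 6.89 = 6.11→6, 148 − 78.44 = 69.56→70, 211 − 111.83 = 99.17→99) → #064663
59%: (13 − 7.67 = 5.33→5, 148 − 87.32 = 60.68→61, 211 − 124.49 = 86.51→87) → #053d57
67%: (13 − 8.71 = 4.29→4, 148 − 99.16 = 48.84→49, 211 − 141.37 = 69.63→70) → #043146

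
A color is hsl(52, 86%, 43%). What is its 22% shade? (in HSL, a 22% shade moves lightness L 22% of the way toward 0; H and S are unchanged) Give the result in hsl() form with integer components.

hsl(52, 86%, 34%)

L moves 22% from 43 toward 0: 43 − 9.46 = 33.54 → 34.
H and S are unchanged.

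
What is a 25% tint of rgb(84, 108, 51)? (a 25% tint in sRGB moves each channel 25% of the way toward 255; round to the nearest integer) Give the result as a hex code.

#7F9166

A 25% tint moves each channel 25% toward 255:
  R: 84 + 42.75 = 126.75 → 127
  G: 108 + 0.25×(255−108) = 108 + 36.75 = 144.75 → 145
  B: 51 + 0.25×(255−51) = 51 + 51 = 102 → 102
rgb(127, 145, 102) = #7F9166.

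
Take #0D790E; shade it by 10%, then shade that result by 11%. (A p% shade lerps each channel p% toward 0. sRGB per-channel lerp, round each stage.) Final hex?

#0B610C

#0D790E is rgb(13, 121, 14).
Lerp each channel 10% toward 0:
  R: 13 + 0.1×(0−13) = 13 − 1.3 = 11.7 → 12
  G: 121 − 12.1 = 108.9 → 109
  B: 14 − 1.4 = 12.6 → 13
After the shade: rgb(12, 109, 13) = #0C6D0D.
Per channel, c → c + 0.11(0 − c):
  R: 12 − 1.32 = 10.68 → 11
  G: 109 − 11.99 = 97.01 → 97
  B: 13 + 0.11×(0−13) = 13 − 1.43 = 11.57 → 12
rgb(11, 97, 12) = #0B610C.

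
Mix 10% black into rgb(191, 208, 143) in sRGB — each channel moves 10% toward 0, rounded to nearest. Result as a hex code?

#acbb81

Lerp each channel 10% toward 0:
  R: 191 + 0.1×(0−191) = 191 − 19.1 = 171.9 → 172
  G: 208 − 20.8 = 187.2 → 187
  B: 143 − 14.3 = 128.7 → 129
rgb(172, 187, 129) = #acbb81.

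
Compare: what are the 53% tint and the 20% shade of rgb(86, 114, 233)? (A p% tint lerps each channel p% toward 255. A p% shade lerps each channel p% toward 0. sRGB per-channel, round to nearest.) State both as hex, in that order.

53% tint:
  R: 86 + 0.53×(255−86) = 86 + 89.57 = 175.57 → 176
  G: 114 + 0.53×(255−114) = 114 + 74.73 = 188.73 → 189
  B: 233 + 0.53×(255−233) = 233 + 11.66 = 244.66 → 245
  → #B0BDF5
20% shade:
  R: 86 + 0.2×(0−86) = 86 − 17.2 = 68.8 → 69
  G: 114 + 0.2×(0−114) = 114 − 22.8 = 91.2 → 91
  B: 233 − 46.6 = 186.4 → 186
  → #455BBA

#B0BDF5, #455BBA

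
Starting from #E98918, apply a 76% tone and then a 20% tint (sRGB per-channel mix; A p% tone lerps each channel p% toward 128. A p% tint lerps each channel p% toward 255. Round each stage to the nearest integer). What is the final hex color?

#E98918 is rgb(233, 137, 24).
Per channel, c → c + 0.76(128 − c):
  R: 233 + 0.76×(128−233) = 233 − 79.8 = 153.2 → 153
  G: 137 − 6.84 = 130.16 → 130
  B: 24 + 79.04 = 103.04 → 103
After the tone: rgb(153, 130, 103) = #998267.
A 20% tint moves each channel 20% toward 255:
  R: 153 + 0.2×(255−153) = 153 + 20.4 = 173.4 → 173
  G: 130 + 0.2×(255−130) = 130 + 25 = 155 → 155
  B: 103 + 30.4 = 133.4 → 133
rgb(173, 155, 133) = #AD9B85.

#AD9B85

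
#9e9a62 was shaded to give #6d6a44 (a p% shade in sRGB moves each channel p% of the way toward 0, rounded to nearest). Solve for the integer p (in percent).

31%

#9e9a62 is rgb(158, 154, 98); #6d6a44 is rgb(109, 106, 68).
On the R channel (widest range): 109 ≈ 158 + (p/100)(0 − 158), so p ≈ 100×(109 − 158)/(0 − 158) = -4900/-158 = 31.01.
p = 31 reproduces all three channels after rounding.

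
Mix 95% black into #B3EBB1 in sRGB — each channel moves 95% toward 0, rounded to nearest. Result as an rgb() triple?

rgb(9, 12, 9)

#B3EBB1 is rgb(179, 235, 177).
A 95% shade moves each channel 95% toward 0:
  R: 179 + 0.95×(0−179) = 179 − 170.05 = 8.95 → 9
  G: 235 + 0.95×(0−235) = 235 − 223.25 = 11.75 → 12
  B: 177 + 0.95×(0−177) = 177 − 168.15 = 8.85 → 9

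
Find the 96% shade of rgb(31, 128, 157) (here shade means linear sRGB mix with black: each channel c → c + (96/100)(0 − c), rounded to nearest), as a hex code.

#010506

Lerp each channel 96% toward 0:
  R: 31 + 0.96×(0−31) = 31 − 29.76 = 1.24 → 1
  G: 128 + 0.96×(0−128) = 128 − 122.88 = 5.12 → 5
  B: 157 − 150.72 = 6.28 → 6
rgb(1, 5, 6) = #010506.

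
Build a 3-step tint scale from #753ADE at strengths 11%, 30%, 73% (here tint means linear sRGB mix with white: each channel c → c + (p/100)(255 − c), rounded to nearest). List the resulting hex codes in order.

#753ADE is rgb(117, 58, 222).
11%: (117 + 15.18 = 132.18→132, 58 + 21.67 = 79.67→80, 222 + 3.63 = 225.63→226) → #8450E2
30%: (117 + 41.4 = 158.4→158, 58 + 59.1 = 117.1→117, 222 + 9.9 = 231.9→232) → #9E75E8
73%: (117 + 100.74 = 217.74→218, 58 + 143.81 = 201.81→202, 222 + 24.09 = 246.09→246) → #DACAF6

#8450E2, #9E75E8, #DACAF6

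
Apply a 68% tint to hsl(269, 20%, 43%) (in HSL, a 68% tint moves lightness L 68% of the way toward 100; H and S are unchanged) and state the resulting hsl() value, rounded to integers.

L moves 68% from 43 toward 100: 43 + 38.76 = 81.76 → 82.
H and S are unchanged.

hsl(269, 20%, 82%)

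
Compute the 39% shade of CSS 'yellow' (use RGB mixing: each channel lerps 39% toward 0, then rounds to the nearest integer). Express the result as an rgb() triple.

CSS yellow is rgb(255, 255, 0).
Lerp each channel 39% toward 0:
  R: 255 + 0.39×(0−255) = 255 − 99.45 = 155.55 → 156
  G: 255 + 0.39×(0−255) = 255 − 99.45 = 155.55 → 156
  B: 0 + 0 = 0 → 0

rgb(156, 156, 0)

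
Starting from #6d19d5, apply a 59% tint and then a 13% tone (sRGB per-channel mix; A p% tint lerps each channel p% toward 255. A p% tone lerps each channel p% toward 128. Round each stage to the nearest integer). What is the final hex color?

#ba9de0

#6d19d5 is rgb(109, 25, 213).
A 59% tint moves each channel 59% toward 255:
  R: 109 + 0.59×(255−109) = 109 + 86.14 = 195.14 → 195
  G: 25 + 135.7 = 160.7 → 161
  B: 213 + 0.59×(255−213) = 213 + 24.78 = 237.78 → 238
After the tint: rgb(195, 161, 238) = #c3a1ee.
Per channel, c → c + 0.13(128 − c):
  R: 195 + 0.13×(128−195) = 195 − 8.71 = 186.29 → 186
  G: 161 − 4.29 = 156.71 → 157
  B: 238 − 14.3 = 223.7 → 224
rgb(186, 157, 224) = #ba9de0.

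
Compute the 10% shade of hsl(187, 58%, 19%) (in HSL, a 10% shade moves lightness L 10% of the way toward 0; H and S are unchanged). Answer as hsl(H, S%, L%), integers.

hsl(187, 58%, 17%)

L moves 10% from 19 toward 0: 19 − 1.9 = 17.1 → 17.
H and S are unchanged.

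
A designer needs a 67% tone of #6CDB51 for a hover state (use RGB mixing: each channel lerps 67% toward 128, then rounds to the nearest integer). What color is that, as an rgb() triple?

#6CDB51 is rgb(108, 219, 81).
A 67% tone moves each channel 67% toward 128:
  R: 108 + 13.4 = 121.4 → 121
  G: 219 − 60.97 = 158.03 → 158
  B: 81 + 0.67×(128−81) = 81 + 31.49 = 112.49 → 112

rgb(121, 158, 112)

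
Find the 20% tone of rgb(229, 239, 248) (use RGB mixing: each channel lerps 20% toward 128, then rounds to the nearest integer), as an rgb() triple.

rgb(209, 217, 224)

Per channel, c → c + 0.2(128 − c):
  R: 229 − 20.2 = 208.8 → 209
  G: 239 − 22.2 = 216.8 → 217
  B: 248 − 24 = 224 → 224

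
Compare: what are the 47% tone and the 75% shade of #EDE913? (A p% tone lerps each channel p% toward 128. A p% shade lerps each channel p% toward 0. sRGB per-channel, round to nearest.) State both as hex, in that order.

#BAB846, #3B3A05

#EDE913 is rgb(237, 233, 19).
47% tone:
  R: 237 + 0.47×(128−237) = 237 − 51.23 = 185.77 → 186
  G: 233 − 49.35 = 183.65 → 184
  B: 19 + 0.47×(128−19) = 19 + 51.23 = 70.23 → 70
  → #BAB846
75% shade:
  R: 237 − 177.75 = 59.25 → 59
  G: 233 + 0.75×(0−233) = 233 − 174.75 = 58.25 → 58
  B: 19 + 0.75×(0−19) = 19 − 14.25 = 4.75 → 5
  → #3B3A05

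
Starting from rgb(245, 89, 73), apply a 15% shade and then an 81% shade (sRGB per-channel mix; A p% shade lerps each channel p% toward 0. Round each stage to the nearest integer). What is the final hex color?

Per channel, c → c + 0.15(0 − c):
  R: 245 + 0.15×(0−245) = 245 − 36.75 = 208.25 → 208
  G: 89 + 0.15×(0−89) = 89 − 13.35 = 75.65 → 76
  B: 73 − 10.95 = 62.05 → 62
After the shade: rgb(208, 76, 62) = #D04C3E.
An 81% shade moves each channel 81% toward 0:
  R: 208 + 0.81×(0−208) = 208 − 168.48 = 39.52 → 40
  G: 76 − 61.56 = 14.44 → 14
  B: 62 + 0.81×(0−62) = 62 − 50.22 = 11.78 → 12
rgb(40, 14, 12) = #280E0C.

#280E0C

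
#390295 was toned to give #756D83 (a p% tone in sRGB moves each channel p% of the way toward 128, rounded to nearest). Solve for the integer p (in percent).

#390295 is rgb(57, 2, 149); #756D83 is rgb(117, 109, 131).
On the G channel (widest range): 109 ≈ 2 + (p/100)(128 − 2), so p ≈ 100×(109 − 2)/(128 − 2) = 10700/126 = 84.92.
p = 85 reproduces all three channels after rounding.

85%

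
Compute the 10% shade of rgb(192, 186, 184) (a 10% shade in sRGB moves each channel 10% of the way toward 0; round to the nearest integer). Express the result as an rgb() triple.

Lerp each channel 10% toward 0:
  R: 192 − 19.2 = 172.8 → 173
  G: 186 + 0.1×(0−186) = 186 − 18.6 = 167.4 → 167
  B: 184 − 18.4 = 165.6 → 166

rgb(173, 167, 166)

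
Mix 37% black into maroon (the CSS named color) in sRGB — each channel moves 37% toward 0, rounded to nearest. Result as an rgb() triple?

CSS maroon is rgb(128, 0, 0).
Lerp each channel 37% toward 0:
  R: 128 + 0.37×(0−128) = 128 − 47.36 = 80.64 → 81
  G: 0 + 0.37×(0−0) = 0 + 0 = 0 → 0
  B: 0 + 0 = 0 → 0

rgb(81, 0, 0)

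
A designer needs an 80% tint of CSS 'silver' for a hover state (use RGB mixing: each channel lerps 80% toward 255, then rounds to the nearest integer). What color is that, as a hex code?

#f2f2f2

CSS silver is rgb(192, 192, 192).
An 80% tint moves each channel 80% toward 255:
  R: 192 + 0.8×(255−192) = 192 + 50.4 = 242.4 → 242
  G: 192 + 0.8×(255−192) = 192 + 50.4 = 242.4 → 242
  B: 192 + 50.4 = 242.4 → 242
rgb(242, 242, 242) = #f2f2f2.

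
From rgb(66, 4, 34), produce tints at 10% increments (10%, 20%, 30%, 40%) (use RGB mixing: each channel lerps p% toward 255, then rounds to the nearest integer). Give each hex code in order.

#551D38, #68364E, #7B4F64, #8E687A

10%: (66 + 18.9 = 84.9→85, 4 + 25.1 = 29.1→29, 34 + 22.1 = 56.1→56) → #551D38
20%: (66 + 37.8 = 103.8→104, 4 + 50.2 = 54.2→54, 34 + 44.2 = 78.2→78) → #68364E
30%: (66 + 56.7 = 122.7→123, 4 + 75.3 = 79.3→79, 34 + 66.3 = 100.3→100) → #7B4F64
40%: (66 + 75.6 = 141.6→142, 4 + 100.4 = 104.4→104, 34 + 88.4 = 122.4→122) → #8E687A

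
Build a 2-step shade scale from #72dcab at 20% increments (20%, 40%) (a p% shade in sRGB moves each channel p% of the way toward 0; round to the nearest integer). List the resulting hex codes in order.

#72dcab is rgb(114, 220, 171).
20%: (114 − 22.8 = 91.2→91, 220 − 44 = 176→176, 171 − 34.2 = 136.8→137) → #5bb089
40%: (114 − 45.6 = 68.4→68, 220 − 88 = 132→132, 171 − 68.4 = 102.6→103) → #448467

#5bb089, #448467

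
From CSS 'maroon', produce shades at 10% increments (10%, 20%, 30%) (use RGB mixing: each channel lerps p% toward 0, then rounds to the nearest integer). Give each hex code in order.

#730000, #660000, #5a0000

CSS maroon is rgb(128, 0, 0).
10%: (128 − 12.8 = 115.2→115, 0→0, 0→0) → #730000
20%: (128 − 25.6 = 102.4→102, 0→0, 0→0) → #660000
30%: (128 − 38.4 = 89.6→90, 0→0, 0→0) → #5a0000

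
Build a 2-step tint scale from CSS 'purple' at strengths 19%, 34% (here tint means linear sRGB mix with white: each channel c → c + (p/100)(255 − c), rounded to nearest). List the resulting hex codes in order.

CSS purple is rgb(128, 0, 128).
19%: (128 + 24.13 = 152.13→152, 0 + 48.45 = 48.45→48, 128 + 24.13 = 152.13→152) → #983098
34%: (128 + 43.18 = 171.18→171, 0 + 86.7 = 86.7→87, 128 + 43.18 = 171.18→171) → #AB57AB

#983098, #AB57AB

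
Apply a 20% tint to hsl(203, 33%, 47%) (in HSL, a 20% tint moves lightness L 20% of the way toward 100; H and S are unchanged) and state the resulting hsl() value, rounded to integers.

hsl(203, 33%, 58%)

L moves 20% from 47 toward 100: 47 + 10.6 = 57.6 → 58.
H and S are unchanged.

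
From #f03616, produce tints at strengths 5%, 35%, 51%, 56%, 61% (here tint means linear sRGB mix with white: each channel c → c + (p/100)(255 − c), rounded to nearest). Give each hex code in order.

#f03616 is rgb(240, 54, 22).
5%: (240 + 0.75 = 240.75→241, 54 + 10.05 = 64.05→64, 22 + 11.65 = 33.65→34) → #f14022
35%: (240 + 5.25 = 245.25→245, 54 + 70.35 = 124.35→124, 22 + 81.55 = 103.55→104) → #f57c68
51%: (240 + 7.65 = 247.65→248, 54 + 102.51 = 156.51→157, 22 + 118.83 = 140.83→141) → #f89d8d
56%: (240 + 8.4 = 248.4→248, 54 + 112.56 = 166.56→167, 22 + 130.48 = 152.48→152) → #f8a798
61%: (240 + 9.15 = 249.15→249, 54 + 122.61 = 176.61→177, 22 + 142.13 = 164.13→164) → #f9b1a4

#f14022, #f57c68, #f89d8d, #f8a798, #f9b1a4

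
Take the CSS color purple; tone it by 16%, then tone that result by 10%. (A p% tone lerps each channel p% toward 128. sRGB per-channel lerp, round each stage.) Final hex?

CSS purple is rgb(128, 0, 128).
Lerp each channel 16% toward 128:
  R: 128 + 0 = 128 → 128
  G: 0 + 20.48 = 20.48 → 20
  B: 128 + 0.16×(128−128) = 128 + 0 = 128 → 128
After the tone: rgb(128, 20, 128) = #801480.
Per channel, c → c + 0.1(128 − c):
  R: 128 + 0.1×(128−128) = 128 + 0 = 128 → 128
  G: 20 + 10.8 = 30.8 → 31
  B: 128 + 0 = 128 → 128
rgb(128, 31, 128) = #801F80.

#801F80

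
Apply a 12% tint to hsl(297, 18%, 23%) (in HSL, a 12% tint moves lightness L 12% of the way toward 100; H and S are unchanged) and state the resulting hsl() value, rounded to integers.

L moves 12% from 23 toward 100: 23 + 9.24 = 32.24 → 32.
H and S are unchanged.

hsl(297, 18%, 32%)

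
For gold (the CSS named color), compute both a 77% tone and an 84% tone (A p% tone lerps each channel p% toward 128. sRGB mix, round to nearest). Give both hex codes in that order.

CSS gold is rgb(255, 215, 0).
77% tone:
  R: 255 + 0.77×(128−255) = 255 − 97.79 = 157.21 → 157
  G: 215 + 0.77×(128−215) = 215 − 66.99 = 148.01 → 148
  B: 0 + 0.77×(128−0) = 0 + 98.56 = 98.56 → 99
  → #9D9463
84% tone:
  R: 255 − 106.68 = 148.32 → 148
  G: 215 − 73.08 = 141.92 → 142
  B: 0 + 107.52 = 107.52 → 108
  → #948E6C

#9D9463, #948E6C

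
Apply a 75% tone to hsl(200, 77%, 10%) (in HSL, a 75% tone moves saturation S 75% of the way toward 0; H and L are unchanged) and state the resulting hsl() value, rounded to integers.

S moves 75% from 77 toward 0: 77 − 57.75 = 19.25 → 19.
H and L are unchanged.

hsl(200, 19%, 10%)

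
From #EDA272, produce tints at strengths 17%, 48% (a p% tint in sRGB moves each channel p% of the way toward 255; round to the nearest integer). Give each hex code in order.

#F0B28A, #F6CFB6

#EDA272 is rgb(237, 162, 114).
17%: (237 + 3.06 = 240.06→240, 162 + 15.81 = 177.81→178, 114 + 23.97 = 137.97→138) → #F0B28A
48%: (237 + 8.64 = 245.64→246, 162 + 44.64 = 206.64→207, 114 + 67.68 = 181.68→182) → #F6CFB6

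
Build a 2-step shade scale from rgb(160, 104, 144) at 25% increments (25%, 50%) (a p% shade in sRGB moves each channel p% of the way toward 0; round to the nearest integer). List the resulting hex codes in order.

#784E6C, #503448

25%: (160 − 40 = 120→120, 104 − 26 = 78→78, 144 − 36 = 108→108) → #784E6C
50%: (160 − 80 = 80→80, 104 − 52 = 52→52, 144 − 72 = 72→72) → #503448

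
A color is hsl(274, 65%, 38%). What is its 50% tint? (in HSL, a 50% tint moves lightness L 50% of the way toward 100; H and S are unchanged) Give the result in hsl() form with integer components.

L moves 50% from 38 toward 100: 38 + 31 = 69 → 69.
H and S are unchanged.

hsl(274, 65%, 69%)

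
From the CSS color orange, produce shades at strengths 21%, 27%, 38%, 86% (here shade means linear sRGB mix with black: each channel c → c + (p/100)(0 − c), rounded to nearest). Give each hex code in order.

#C98200, #BA7800, #9E6600, #241700

CSS orange is rgb(255, 165, 0).
21%: (255 − 53.55 = 201.45→201, 165 − 34.65 = 130.35→130, 0→0) → #C98200
27%: (255 − 68.85 = 186.15→186, 165 − 44.55 = 120.45→120, 0→0) → #BA7800
38%: (255 − 96.9 = 158.1→158, 165 − 62.7 = 102.3→102, 0→0) → #9E6600
86%: (255 − 219.3 = 35.7→36, 165 − 141.9 = 23.1→23, 0→0) → #241700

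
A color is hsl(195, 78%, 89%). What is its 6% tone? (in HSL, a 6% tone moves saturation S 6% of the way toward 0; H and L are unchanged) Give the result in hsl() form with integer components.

hsl(195, 73%, 89%)

S moves 6% from 78 toward 0: 78 − 4.68 = 73.32 → 73.
H and L are unchanged.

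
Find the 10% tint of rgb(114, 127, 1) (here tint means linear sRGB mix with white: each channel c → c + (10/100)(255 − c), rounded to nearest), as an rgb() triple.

Lerp each channel 10% toward 255:
  R: 114 + 14.1 = 128.1 → 128
  G: 127 + 12.8 = 139.8 → 140
  B: 1 + 0.1×(255−1) = 1 + 25.4 = 26.4 → 26

rgb(128, 140, 26)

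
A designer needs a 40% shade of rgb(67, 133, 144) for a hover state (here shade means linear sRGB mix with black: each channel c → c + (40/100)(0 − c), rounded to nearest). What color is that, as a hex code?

#285056

Lerp each channel 40% toward 0:
  R: 67 + 0.4×(0−67) = 67 − 26.8 = 40.2 → 40
  G: 133 + 0.4×(0−133) = 133 − 53.2 = 79.8 → 80
  B: 144 − 57.6 = 86.4 → 86
rgb(40, 80, 86) = #285056.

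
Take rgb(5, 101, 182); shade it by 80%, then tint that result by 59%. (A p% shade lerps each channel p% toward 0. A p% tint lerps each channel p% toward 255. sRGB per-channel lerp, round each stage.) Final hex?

#979fa5

Lerp each channel 80% toward 0:
  R: 5 − 4 = 1 → 1
  G: 101 + 0.8×(0−101) = 101 − 80.8 = 20.2 → 20
  B: 182 + 0.8×(0−182) = 182 − 145.6 = 36.4 → 36
After the shade: rgb(1, 20, 36) = #011424.
Per channel, c → c + 0.59(255 − c):
  R: 1 + 149.86 = 150.86 → 151
  G: 20 + 138.65 = 158.65 → 159
  B: 36 + 0.59×(255−36) = 36 + 129.21 = 165.21 → 165
rgb(151, 159, 165) = #979fa5.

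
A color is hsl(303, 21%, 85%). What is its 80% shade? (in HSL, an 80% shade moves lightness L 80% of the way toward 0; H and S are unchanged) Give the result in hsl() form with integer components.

L moves 80% from 85 toward 0: 85 − 68 = 17 → 17.
H and S are unchanged.

hsl(303, 21%, 17%)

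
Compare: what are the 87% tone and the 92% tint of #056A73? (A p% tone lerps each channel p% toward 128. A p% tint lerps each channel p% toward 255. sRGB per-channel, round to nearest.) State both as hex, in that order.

#056A73 is rgb(5, 106, 115).
87% tone:
  R: 5 + 0.87×(128−5) = 5 + 107.01 = 112.01 → 112
  G: 106 + 0.87×(128−106) = 106 + 19.14 = 125.14 → 125
  B: 115 + 0.87×(128−115) = 115 + 11.31 = 126.31 → 126
  → #707D7E
92% tint:
  R: 5 + 230 = 235 → 235
  G: 106 + 0.92×(255−106) = 106 + 137.08 = 243.08 → 243
  B: 115 + 0.92×(255−115) = 115 + 128.8 = 243.8 → 244
  → #EBF3F4

#707D7E, #EBF3F4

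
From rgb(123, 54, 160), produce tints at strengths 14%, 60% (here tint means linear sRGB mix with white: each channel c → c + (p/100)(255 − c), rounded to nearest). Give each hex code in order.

#8d52ad, #caafd9

14%: (123 + 18.48 = 141.48→141, 54 + 28.14 = 82.14→82, 160 + 13.3 = 173.3→173) → #8d52ad
60%: (123 + 79.2 = 202.2→202, 54 + 120.6 = 174.6→175, 160 + 57 = 217→217) → #caafd9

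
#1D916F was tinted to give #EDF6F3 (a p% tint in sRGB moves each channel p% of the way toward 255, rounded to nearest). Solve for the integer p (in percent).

92%

#1D916F is rgb(29, 145, 111); #EDF6F3 is rgb(237, 246, 243).
On the R channel (widest range): 237 ≈ 29 + (p/100)(255 − 29), so p ≈ 100×(237 − 29)/(255 − 29) = 20800/226 = 92.04.
p = 92 reproduces all three channels after rounding.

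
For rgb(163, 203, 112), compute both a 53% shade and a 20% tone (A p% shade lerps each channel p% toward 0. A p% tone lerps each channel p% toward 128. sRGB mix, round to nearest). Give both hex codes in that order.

#4d5f35, #9cbc73

53% shade:
  R: 163 − 86.39 = 76.61 → 77
  G: 203 − 107.59 = 95.41 → 95
  B: 112 − 59.36 = 52.64 → 53
  → #4d5f35
20% tone:
  R: 163 + 0.2×(128−163) = 163 − 7 = 156 → 156
  G: 203 − 15 = 188 → 188
  B: 112 + 0.2×(128−112) = 112 + 3.2 = 115.2 → 115
  → #9cbc73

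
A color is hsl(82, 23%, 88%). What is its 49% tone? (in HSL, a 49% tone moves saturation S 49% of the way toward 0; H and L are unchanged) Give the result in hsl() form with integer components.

S moves 49% from 23 toward 0: 23 − 11.27 = 11.73 → 12.
H and L are unchanged.

hsl(82, 12%, 88%)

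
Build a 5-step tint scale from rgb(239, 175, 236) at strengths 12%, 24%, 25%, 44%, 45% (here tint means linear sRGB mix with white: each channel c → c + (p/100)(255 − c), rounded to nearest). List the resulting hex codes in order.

12%: (239 + 1.92 = 240.92→241, 175 + 9.6 = 184.6→185, 236 + 2.28 = 238.28→238) → #f1b9ee
24%: (239 + 3.84 = 242.84→243, 175 + 19.2 = 194.2→194, 236 + 4.56 = 240.56→241) → #f3c2f1
25%: (239 + 4 = 243→243, 175 + 20 = 195→195, 236 + 4.75 = 240.75→241) → #f3c3f1
44%: (239 + 7.04 = 246.04→246, 175 + 35.2 = 210.2→210, 236 + 8.36 = 244.36→244) → #f6d2f4
45%: (239 + 7.2 = 246.2→246, 175 + 36 = 211→211, 236 + 8.55 = 244.55→245) → #f6d3f5

#f1b9ee, #f3c2f1, #f3c3f1, #f6d2f4, #f6d3f5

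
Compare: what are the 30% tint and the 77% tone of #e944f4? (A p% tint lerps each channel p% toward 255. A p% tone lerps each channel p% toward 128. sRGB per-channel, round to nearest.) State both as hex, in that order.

#f07cf7, #98729b

#e944f4 is rgb(233, 68, 244).
30% tint:
  R: 233 + 6.6 = 239.6 → 240
  G: 68 + 0.3×(255−68) = 68 + 56.1 = 124.1 → 124
  B: 244 + 0.3×(255−244) = 244 + 3.3 = 247.3 → 247
  → #f07cf7
77% tone:
  R: 233 + 0.77×(128−233) = 233 − 80.85 = 152.15 → 152
  G: 68 + 0.77×(128−68) = 68 + 46.2 = 114.2 → 114
  B: 244 + 0.77×(128−244) = 244 − 89.32 = 154.68 → 155
  → #98729b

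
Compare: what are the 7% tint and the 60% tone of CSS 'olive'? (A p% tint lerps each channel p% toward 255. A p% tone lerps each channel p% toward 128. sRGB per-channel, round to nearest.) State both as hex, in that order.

#898912, #80804D

CSS olive is rgb(128, 128, 0).
7% tint:
  R: 128 + 8.89 = 136.89 → 137
  G: 128 + 8.89 = 136.89 → 137
  B: 0 + 17.85 = 17.85 → 18
  → #898912
60% tone:
  R: 128 + 0 = 128 → 128
  G: 128 + 0.6×(128−128) = 128 + 0 = 128 → 128
  B: 0 + 0.6×(128−0) = 0 + 76.8 = 76.8 → 77
  → #80804D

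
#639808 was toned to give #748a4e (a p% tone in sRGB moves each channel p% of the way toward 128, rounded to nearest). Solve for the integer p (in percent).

#639808 is rgb(99, 152, 8); #748a4e is rgb(116, 138, 78).
On the B channel (widest range): 78 ≈ 8 + (p/100)(128 − 8), so p ≈ 100×(78 − 8)/(128 − 8) = 7000/120 = 58.33.
p = 58 reproduces all three channels after rounding.

58%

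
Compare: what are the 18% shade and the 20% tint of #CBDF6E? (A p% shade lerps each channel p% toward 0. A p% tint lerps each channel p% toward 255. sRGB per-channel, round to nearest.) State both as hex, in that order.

#A6B75A, #D5E58B

#CBDF6E is rgb(203, 223, 110).
18% shade:
  R: 203 + 0.18×(0−203) = 203 − 36.54 = 166.46 → 166
  G: 223 − 40.14 = 182.86 → 183
  B: 110 + 0.18×(0−110) = 110 − 19.8 = 90.2 → 90
  → #A6B75A
20% tint:
  R: 203 + 0.2×(255−203) = 203 + 10.4 = 213.4 → 213
  G: 223 + 0.2×(255−223) = 223 + 6.4 = 229.4 → 229
  B: 110 + 0.2×(255−110) = 110 + 29 = 139 → 139
  → #D5E58B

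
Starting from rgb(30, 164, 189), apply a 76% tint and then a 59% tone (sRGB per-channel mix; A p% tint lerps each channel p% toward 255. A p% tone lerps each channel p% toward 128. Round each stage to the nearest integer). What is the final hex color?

Lerp each channel 76% toward 255:
  R: 30 + 171 = 201 → 201
  G: 164 + 0.76×(255−164) = 164 + 69.16 = 233.16 → 233
  B: 189 + 0.76×(255−189) = 189 + 50.16 = 239.16 → 239
After the tint: rgb(201, 233, 239) = #C9E9EF.
Lerp each channel 59% toward 128:
  R: 201 + 0.59×(128−201) = 201 − 43.07 = 157.93 → 158
  G: 233 − 61.95 = 171.05 → 171
  B: 239 − 65.49 = 173.51 → 174
rgb(158, 171, 174) = #9EABAE.

#9EABAE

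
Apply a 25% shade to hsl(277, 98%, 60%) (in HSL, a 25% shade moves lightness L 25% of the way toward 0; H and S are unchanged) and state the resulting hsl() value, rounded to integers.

hsl(277, 98%, 45%)

L moves 25% from 60 toward 0: 60 − 15 = 45 → 45.
H and S are unchanged.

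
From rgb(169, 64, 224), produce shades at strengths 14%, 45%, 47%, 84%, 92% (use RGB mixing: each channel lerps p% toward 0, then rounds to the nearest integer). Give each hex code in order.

#9137C1, #5D237B, #5A2277, #1B0A24, #0E0512

14%: (169 − 23.66 = 145.34→145, 64 − 8.96 = 55.04→55, 224 − 31.36 = 192.64→193) → #9137C1
45%: (169 − 76.05 = 92.95→93, 64 − 28.8 = 35.2→35, 224 − 100.8 = 123.2→123) → #5D237B
47%: (169 − 79.43 = 89.57→90, 64 − 30.08 = 33.92→34, 224 − 105.28 = 118.72→119) → #5A2277
84%: (169 − 141.96 = 27.04→27, 64 − 53.76 = 10.24→10, 224 − 188.16 = 35.84→36) → #1B0A24
92%: (169 − 155.48 = 13.52→14, 64 − 58.88 = 5.12→5, 224 − 206.08 = 17.92→18) → #0E0512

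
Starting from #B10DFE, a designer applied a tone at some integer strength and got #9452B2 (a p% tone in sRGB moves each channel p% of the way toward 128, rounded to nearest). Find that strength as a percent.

#B10DFE is rgb(177, 13, 254); #9452B2 is rgb(148, 82, 178).
On the B channel (widest range): 178 ≈ 254 + (p/100)(128 − 254), so p ≈ 100×(178 − 254)/(128 − 254) = -7600/-126 = 60.32.
p = 60 reproduces all three channels after rounding.

60%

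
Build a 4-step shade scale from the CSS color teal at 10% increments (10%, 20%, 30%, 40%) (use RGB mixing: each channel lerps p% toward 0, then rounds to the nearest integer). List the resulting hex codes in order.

CSS teal is rgb(0, 128, 128).
10%: (0→0, 128 − 12.8 = 115.2→115, 128 − 12.8 = 115.2→115) → #007373
20%: (0→0, 128 − 25.6 = 102.4→102, 128 − 25.6 = 102.4→102) → #006666
30%: (0→0, 128 − 38.4 = 89.6→90, 128 − 38.4 = 89.6→90) → #005A5A
40%: (0→0, 128 − 51.2 = 76.8→77, 128 − 51.2 = 76.8→77) → #004D4D

#007373, #006666, #005A5A, #004D4D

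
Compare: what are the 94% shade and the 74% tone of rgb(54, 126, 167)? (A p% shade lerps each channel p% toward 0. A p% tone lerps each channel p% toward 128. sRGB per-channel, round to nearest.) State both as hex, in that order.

94% shade:
  R: 54 + 0.94×(0−54) = 54 − 50.76 = 3.24 → 3
  G: 126 + 0.94×(0−126) = 126 − 118.44 = 7.56 → 8
  B: 167 − 156.98 = 10.02 → 10
  → #03080A
74% tone:
  R: 54 + 54.76 = 108.76 → 109
  G: 126 + 0.74×(128−126) = 126 + 1.48 = 127.48 → 127
  B: 167 + 0.74×(128−167) = 167 − 28.86 = 138.14 → 138
  → #6D7F8A

#03080A, #6D7F8A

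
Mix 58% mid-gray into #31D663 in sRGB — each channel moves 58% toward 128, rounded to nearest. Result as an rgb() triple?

rgb(95, 164, 116)

#31D663 is rgb(49, 214, 99).
Per channel, c → c + 0.58(128 − c):
  R: 49 + 0.58×(128−49) = 49 + 45.82 = 94.82 → 95
  G: 214 + 0.58×(128−214) = 214 − 49.88 = 164.12 → 164
  B: 99 + 16.82 = 115.82 → 116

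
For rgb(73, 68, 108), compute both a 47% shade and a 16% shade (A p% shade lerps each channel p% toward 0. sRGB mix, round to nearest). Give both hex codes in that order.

#272439, #3d395b

47% shade:
  R: 73 − 34.31 = 38.69 → 39
  G: 68 + 0.47×(0−68) = 68 − 31.96 = 36.04 → 36
  B: 108 − 50.76 = 57.24 → 57
  → #272439
16% shade:
  R: 73 + 0.16×(0−73) = 73 − 11.68 = 61.32 → 61
  G: 68 + 0.16×(0−68) = 68 − 10.88 = 57.12 → 57
  B: 108 − 17.28 = 90.72 → 91
  → #3d395b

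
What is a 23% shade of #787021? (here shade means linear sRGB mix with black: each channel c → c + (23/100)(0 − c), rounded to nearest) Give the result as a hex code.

#5C5619

#787021 is rgb(120, 112, 33).
A 23% shade moves each channel 23% toward 0:
  R: 120 + 0.23×(0−120) = 120 − 27.6 = 92.4 → 92
  G: 112 − 25.76 = 86.24 → 86
  B: 33 + 0.23×(0−33) = 33 − 7.59 = 25.41 → 25
rgb(92, 86, 25) = #5C5619.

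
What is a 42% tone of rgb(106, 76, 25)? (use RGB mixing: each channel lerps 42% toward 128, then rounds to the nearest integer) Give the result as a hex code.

#736244

A 42% tone moves each channel 42% toward 128:
  R: 106 + 0.42×(128−106) = 106 + 9.24 = 115.24 → 115
  G: 76 + 21.84 = 97.84 → 98
  B: 25 + 0.42×(128−25) = 25 + 43.26 = 68.26 → 68
rgb(115, 98, 68) = #736244.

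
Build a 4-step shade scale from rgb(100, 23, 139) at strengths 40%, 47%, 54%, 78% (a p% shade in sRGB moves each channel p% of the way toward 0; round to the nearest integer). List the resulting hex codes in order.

#3c0e53, #350c4a, #2e0b40, #16051f

40%: (100 − 40 = 60→60, 23 − 9.2 = 13.8→14, 139 − 55.6 = 83.4→83) → #3c0e53
47%: (100 − 47 = 53→53, 23 − 10.81 = 12.19→12, 139 − 65.33 = 73.67→74) → #350c4a
54%: (100 − 54 = 46→46, 23 − 12.42 = 10.58→11, 139 − 75.06 = 63.94→64) → #2e0b40
78%: (100 − 78 = 22→22, 23 − 17.94 = 5.06→5, 139 − 108.42 = 30.58→31) → #16051f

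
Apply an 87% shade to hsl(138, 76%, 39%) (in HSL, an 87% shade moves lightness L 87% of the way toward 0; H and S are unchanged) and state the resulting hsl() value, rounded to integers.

hsl(138, 76%, 5%)

L moves 87% from 39 toward 0: 39 − 33.93 = 5.07 → 5.
H and S are unchanged.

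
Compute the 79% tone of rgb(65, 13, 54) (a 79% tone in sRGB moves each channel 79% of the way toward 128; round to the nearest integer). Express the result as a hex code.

A 79% tone moves each channel 79% toward 128:
  R: 65 + 0.79×(128−65) = 65 + 49.77 = 114.77 → 115
  G: 13 + 90.85 = 103.85 → 104
  B: 54 + 0.79×(128−54) = 54 + 58.46 = 112.46 → 112
rgb(115, 104, 112) = #736870.

#736870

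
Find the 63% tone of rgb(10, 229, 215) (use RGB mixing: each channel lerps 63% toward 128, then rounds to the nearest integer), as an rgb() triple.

A 63% tone moves each channel 63% toward 128:
  R: 10 + 74.34 = 84.34 → 84
  G: 229 − 63.63 = 165.37 → 165
  B: 215 − 54.81 = 160.19 → 160

rgb(84, 165, 160)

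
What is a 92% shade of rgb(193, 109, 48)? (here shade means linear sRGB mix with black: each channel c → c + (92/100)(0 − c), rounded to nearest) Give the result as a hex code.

Per channel, c → c + 0.92(0 − c):
  R: 193 + 0.92×(0−193) = 193 − 177.56 = 15.44 → 15
  G: 109 + 0.92×(0−109) = 109 − 100.28 = 8.72 → 9
  B: 48 + 0.92×(0−48) = 48 − 44.16 = 3.84 → 4
rgb(15, 9, 4) = #0f0904.

#0f0904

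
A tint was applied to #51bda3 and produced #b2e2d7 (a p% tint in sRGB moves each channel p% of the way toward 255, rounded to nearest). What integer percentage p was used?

56%

#51bda3 is rgb(81, 189, 163); #b2e2d7 is rgb(178, 226, 215).
On the R channel (widest range): 178 ≈ 81 + (p/100)(255 − 81), so p ≈ 100×(178 − 81)/(255 − 81) = 9700/174 = 55.75.
p = 56 reproduces all three channels after rounding.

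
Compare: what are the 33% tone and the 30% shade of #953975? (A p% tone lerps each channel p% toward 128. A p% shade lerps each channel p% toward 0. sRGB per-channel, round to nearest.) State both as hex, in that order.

#8E5079, #682852

#953975 is rgb(149, 57, 117).
33% tone:
  R: 149 − 6.93 = 142.07 → 142
  G: 57 + 0.33×(128−57) = 57 + 23.43 = 80.43 → 80
  B: 117 + 0.33×(128−117) = 117 + 3.63 = 120.63 → 121
  → #8E5079
30% shade:
  R: 149 + 0.3×(0−149) = 149 − 44.7 = 104.3 → 104
  G: 57 + 0.3×(0−57) = 57 − 17.1 = 39.9 → 40
  B: 117 + 0.3×(0−117) = 117 − 35.1 = 81.9 → 82
  → #682852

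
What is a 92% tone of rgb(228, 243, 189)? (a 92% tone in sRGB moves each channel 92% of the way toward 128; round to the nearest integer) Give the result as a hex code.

#888985

Per channel, c → c + 0.92(128 − c):
  R: 228 + 0.92×(128−228) = 228 − 92 = 136 → 136
  G: 243 + 0.92×(128−243) = 243 − 105.8 = 137.2 → 137
  B: 189 − 56.12 = 132.88 → 133
rgb(136, 137, 133) = #888985.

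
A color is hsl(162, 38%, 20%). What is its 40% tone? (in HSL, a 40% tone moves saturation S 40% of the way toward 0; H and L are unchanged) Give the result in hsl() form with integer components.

S moves 40% from 38 toward 0: 38 − 15.2 = 22.8 → 23.
H and L are unchanged.

hsl(162, 23%, 20%)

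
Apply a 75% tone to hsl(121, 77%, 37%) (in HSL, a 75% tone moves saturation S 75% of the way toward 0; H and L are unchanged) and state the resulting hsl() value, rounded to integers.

hsl(121, 19%, 37%)

S moves 75% from 77 toward 0: 77 − 57.75 = 19.25 → 19.
H and L are unchanged.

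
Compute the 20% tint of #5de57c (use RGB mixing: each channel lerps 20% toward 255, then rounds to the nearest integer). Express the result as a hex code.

#5de57c is rgb(93, 229, 124).
Per channel, c → c + 0.2(255 − c):
  R: 93 + 0.2×(255−93) = 93 + 32.4 = 125.4 → 125
  G: 229 + 0.2×(255−229) = 229 + 5.2 = 234.2 → 234
  B: 124 + 0.2×(255−124) = 124 + 26.2 = 150.2 → 150
rgb(125, 234, 150) = #7dea96.

#7dea96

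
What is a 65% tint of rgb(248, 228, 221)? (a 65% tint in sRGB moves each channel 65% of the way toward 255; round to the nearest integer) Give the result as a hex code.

#fdf6f3

Lerp each channel 65% toward 255:
  R: 248 + 0.65×(255−248) = 248 + 4.55 = 252.55 → 253
  G: 228 + 17.55 = 245.55 → 246
  B: 221 + 22.1 = 243.1 → 243
rgb(253, 246, 243) = #fdf6f3.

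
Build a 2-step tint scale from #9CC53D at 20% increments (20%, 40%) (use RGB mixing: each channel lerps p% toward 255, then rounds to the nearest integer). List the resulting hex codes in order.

#B0D164, #C4DC8B

#9CC53D is rgb(156, 197, 61).
20%: (156 + 19.8 = 175.8→176, 197 + 11.6 = 208.6→209, 61 + 38.8 = 99.8→100) → #B0D164
40%: (156 + 39.6 = 195.6→196, 197 + 23.2 = 220.2→220, 61 + 77.6 = 138.6→139) → #C4DC8B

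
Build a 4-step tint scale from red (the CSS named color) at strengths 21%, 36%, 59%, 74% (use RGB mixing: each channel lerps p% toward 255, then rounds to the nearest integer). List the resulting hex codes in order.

CSS red is rgb(255, 0, 0).
21%: (255→255, 0 + 53.55 = 53.55→54, 0 + 53.55 = 53.55→54) → #ff3636
36%: (255→255, 0 + 91.8 = 91.8→92, 0 + 91.8 = 91.8→92) → #ff5c5c
59%: (255→255, 0 + 150.45 = 150.45→150, 0 + 150.45 = 150.45→150) → #ff9696
74%: (255→255, 0 + 188.7 = 188.7→189, 0 + 188.7 = 188.7→189) → #ffbdbd

#ff3636, #ff5c5c, #ff9696, #ffbdbd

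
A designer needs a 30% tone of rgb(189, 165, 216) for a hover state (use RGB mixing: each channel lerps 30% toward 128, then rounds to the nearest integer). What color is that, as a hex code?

A 30% tone moves each channel 30% toward 128:
  R: 189 + 0.3×(128−189) = 189 − 18.3 = 170.7 → 171
  G: 165 + 0.3×(128−165) = 165 − 11.1 = 153.9 → 154
  B: 216 + 0.3×(128−216) = 216 − 26.4 = 189.6 → 190
rgb(171, 154, 190) = #AB9ABE.

#AB9ABE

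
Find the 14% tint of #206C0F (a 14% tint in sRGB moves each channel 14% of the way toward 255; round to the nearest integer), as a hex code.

#206C0F is rgb(32, 108, 15).
Lerp each channel 14% toward 255:
  R: 32 + 31.22 = 63.22 → 63
  G: 108 + 0.14×(255−108) = 108 + 20.58 = 128.58 → 129
  B: 15 + 33.6 = 48.6 → 49
rgb(63, 129, 49) = #3F8131.

#3F8131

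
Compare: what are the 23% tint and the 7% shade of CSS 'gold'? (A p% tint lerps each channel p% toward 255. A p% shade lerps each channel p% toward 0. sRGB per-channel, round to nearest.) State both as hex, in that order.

#FFE03B, #EDC800

CSS gold is rgb(255, 215, 0).
23% tint:
  R: 255 + 0 = 255 → 255
  G: 215 + 0.23×(255−215) = 215 + 9.2 = 224.2 → 224
  B: 0 + 0.23×(255−0) = 0 + 58.65 = 58.65 → 59
  → #FFE03B
7% shade:
  R: 255 + 0.07×(0−255) = 255 − 17.85 = 237.15 → 237
  G: 215 + 0.07×(0−215) = 215 − 15.05 = 199.95 → 200
  B: 0 + 0.07×(0−0) = 0 + 0 = 0 → 0
  → #EDC800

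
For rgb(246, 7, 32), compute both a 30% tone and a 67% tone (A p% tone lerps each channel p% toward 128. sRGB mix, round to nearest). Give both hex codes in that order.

30% tone:
  R: 246 − 35.4 = 210.6 → 211
  G: 7 + 0.3×(128−7) = 7 + 36.3 = 43.3 → 43
  B: 32 + 0.3×(128−32) = 32 + 28.8 = 60.8 → 61
  → #d32b3d
67% tone:
  R: 246 + 0.67×(128−246) = 246 − 79.06 = 166.94 → 167
  G: 7 + 0.67×(128−7) = 7 + 81.07 = 88.07 → 88
  B: 32 + 0.67×(128−32) = 32 + 64.32 = 96.32 → 96
  → #a75860

#d32b3d, #a75860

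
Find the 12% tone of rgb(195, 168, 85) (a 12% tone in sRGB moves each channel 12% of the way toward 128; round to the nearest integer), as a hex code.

#bba35a

A 12% tone moves each channel 12% toward 128:
  R: 195 + 0.12×(128−195) = 195 − 8.04 = 186.96 → 187
  G: 168 + 0.12×(128−168) = 168 − 4.8 = 163.2 → 163
  B: 85 + 0.12×(128−85) = 85 + 5.16 = 90.16 → 90
rgb(187, 163, 90) = #bba35a.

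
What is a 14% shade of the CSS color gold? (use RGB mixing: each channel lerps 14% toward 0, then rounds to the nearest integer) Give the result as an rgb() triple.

CSS gold is rgb(255, 215, 0).
A 14% shade moves each channel 14% toward 0:
  R: 255 + 0.14×(0−255) = 255 − 35.7 = 219.3 → 219
  G: 215 + 0.14×(0−215) = 215 − 30.1 = 184.9 → 185
  B: 0 + 0.14×(0−0) = 0 + 0 = 0 → 0

rgb(219, 185, 0)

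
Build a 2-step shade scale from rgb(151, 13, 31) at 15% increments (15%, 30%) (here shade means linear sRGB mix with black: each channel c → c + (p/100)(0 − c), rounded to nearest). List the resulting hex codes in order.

#800B1A, #6A0916

15%: (151 − 22.65 = 128.35→128, 13 − 1.95 = 11.05→11, 31 − 4.65 = 26.35→26) → #800B1A
30%: (151 − 45.3 = 105.7→106, 13 − 3.9 = 9.1→9, 31 − 9.3 = 21.7→22) → #6A0916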